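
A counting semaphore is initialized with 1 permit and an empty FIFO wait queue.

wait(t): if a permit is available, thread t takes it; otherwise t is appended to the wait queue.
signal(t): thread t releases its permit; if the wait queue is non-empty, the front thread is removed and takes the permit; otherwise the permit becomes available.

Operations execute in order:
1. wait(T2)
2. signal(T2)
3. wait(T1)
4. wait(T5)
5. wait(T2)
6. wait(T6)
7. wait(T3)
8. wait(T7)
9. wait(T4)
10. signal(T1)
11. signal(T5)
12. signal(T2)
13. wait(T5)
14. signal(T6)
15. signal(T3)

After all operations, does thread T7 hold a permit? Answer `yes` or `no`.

Step 1: wait(T2) -> count=0 queue=[] holders={T2}
Step 2: signal(T2) -> count=1 queue=[] holders={none}
Step 3: wait(T1) -> count=0 queue=[] holders={T1}
Step 4: wait(T5) -> count=0 queue=[T5] holders={T1}
Step 5: wait(T2) -> count=0 queue=[T5,T2] holders={T1}
Step 6: wait(T6) -> count=0 queue=[T5,T2,T6] holders={T1}
Step 7: wait(T3) -> count=0 queue=[T5,T2,T6,T3] holders={T1}
Step 8: wait(T7) -> count=0 queue=[T5,T2,T6,T3,T7] holders={T1}
Step 9: wait(T4) -> count=0 queue=[T5,T2,T6,T3,T7,T4] holders={T1}
Step 10: signal(T1) -> count=0 queue=[T2,T6,T3,T7,T4] holders={T5}
Step 11: signal(T5) -> count=0 queue=[T6,T3,T7,T4] holders={T2}
Step 12: signal(T2) -> count=0 queue=[T3,T7,T4] holders={T6}
Step 13: wait(T5) -> count=0 queue=[T3,T7,T4,T5] holders={T6}
Step 14: signal(T6) -> count=0 queue=[T7,T4,T5] holders={T3}
Step 15: signal(T3) -> count=0 queue=[T4,T5] holders={T7}
Final holders: {T7} -> T7 in holders

Answer: yes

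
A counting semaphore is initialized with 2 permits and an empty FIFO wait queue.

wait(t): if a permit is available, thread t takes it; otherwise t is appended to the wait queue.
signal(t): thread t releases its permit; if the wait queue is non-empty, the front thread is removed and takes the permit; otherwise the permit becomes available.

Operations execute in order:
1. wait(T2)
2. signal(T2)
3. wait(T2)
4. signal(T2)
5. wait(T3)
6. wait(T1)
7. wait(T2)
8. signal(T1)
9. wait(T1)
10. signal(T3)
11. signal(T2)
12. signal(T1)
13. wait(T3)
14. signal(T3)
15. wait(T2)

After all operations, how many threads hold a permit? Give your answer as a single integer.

Step 1: wait(T2) -> count=1 queue=[] holders={T2}
Step 2: signal(T2) -> count=2 queue=[] holders={none}
Step 3: wait(T2) -> count=1 queue=[] holders={T2}
Step 4: signal(T2) -> count=2 queue=[] holders={none}
Step 5: wait(T3) -> count=1 queue=[] holders={T3}
Step 6: wait(T1) -> count=0 queue=[] holders={T1,T3}
Step 7: wait(T2) -> count=0 queue=[T2] holders={T1,T3}
Step 8: signal(T1) -> count=0 queue=[] holders={T2,T3}
Step 9: wait(T1) -> count=0 queue=[T1] holders={T2,T3}
Step 10: signal(T3) -> count=0 queue=[] holders={T1,T2}
Step 11: signal(T2) -> count=1 queue=[] holders={T1}
Step 12: signal(T1) -> count=2 queue=[] holders={none}
Step 13: wait(T3) -> count=1 queue=[] holders={T3}
Step 14: signal(T3) -> count=2 queue=[] holders={none}
Step 15: wait(T2) -> count=1 queue=[] holders={T2}
Final holders: {T2} -> 1 thread(s)

Answer: 1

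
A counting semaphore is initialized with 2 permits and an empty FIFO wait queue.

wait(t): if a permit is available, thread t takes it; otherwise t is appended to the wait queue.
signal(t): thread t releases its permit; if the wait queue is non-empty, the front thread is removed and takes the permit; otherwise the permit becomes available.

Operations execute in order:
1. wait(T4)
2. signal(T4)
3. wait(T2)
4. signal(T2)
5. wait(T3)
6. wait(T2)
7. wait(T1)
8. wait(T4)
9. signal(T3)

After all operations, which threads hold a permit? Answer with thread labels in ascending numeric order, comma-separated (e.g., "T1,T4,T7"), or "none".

Answer: T1,T2

Derivation:
Step 1: wait(T4) -> count=1 queue=[] holders={T4}
Step 2: signal(T4) -> count=2 queue=[] holders={none}
Step 3: wait(T2) -> count=1 queue=[] holders={T2}
Step 4: signal(T2) -> count=2 queue=[] holders={none}
Step 5: wait(T3) -> count=1 queue=[] holders={T3}
Step 6: wait(T2) -> count=0 queue=[] holders={T2,T3}
Step 7: wait(T1) -> count=0 queue=[T1] holders={T2,T3}
Step 8: wait(T4) -> count=0 queue=[T1,T4] holders={T2,T3}
Step 9: signal(T3) -> count=0 queue=[T4] holders={T1,T2}
Final holders: T1,T2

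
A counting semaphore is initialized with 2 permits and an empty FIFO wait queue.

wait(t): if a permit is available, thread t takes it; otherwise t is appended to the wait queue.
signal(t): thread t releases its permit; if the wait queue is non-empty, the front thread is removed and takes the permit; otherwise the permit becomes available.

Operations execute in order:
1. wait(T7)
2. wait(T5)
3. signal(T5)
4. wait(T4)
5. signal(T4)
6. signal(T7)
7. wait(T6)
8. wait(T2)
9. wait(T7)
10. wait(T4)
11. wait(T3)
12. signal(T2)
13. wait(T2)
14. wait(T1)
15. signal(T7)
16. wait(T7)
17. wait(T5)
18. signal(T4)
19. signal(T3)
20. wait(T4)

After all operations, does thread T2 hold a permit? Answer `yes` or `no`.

Answer: yes

Derivation:
Step 1: wait(T7) -> count=1 queue=[] holders={T7}
Step 2: wait(T5) -> count=0 queue=[] holders={T5,T7}
Step 3: signal(T5) -> count=1 queue=[] holders={T7}
Step 4: wait(T4) -> count=0 queue=[] holders={T4,T7}
Step 5: signal(T4) -> count=1 queue=[] holders={T7}
Step 6: signal(T7) -> count=2 queue=[] holders={none}
Step 7: wait(T6) -> count=1 queue=[] holders={T6}
Step 8: wait(T2) -> count=0 queue=[] holders={T2,T6}
Step 9: wait(T7) -> count=0 queue=[T7] holders={T2,T6}
Step 10: wait(T4) -> count=0 queue=[T7,T4] holders={T2,T6}
Step 11: wait(T3) -> count=0 queue=[T7,T4,T3] holders={T2,T6}
Step 12: signal(T2) -> count=0 queue=[T4,T3] holders={T6,T7}
Step 13: wait(T2) -> count=0 queue=[T4,T3,T2] holders={T6,T7}
Step 14: wait(T1) -> count=0 queue=[T4,T3,T2,T1] holders={T6,T7}
Step 15: signal(T7) -> count=0 queue=[T3,T2,T1] holders={T4,T6}
Step 16: wait(T7) -> count=0 queue=[T3,T2,T1,T7] holders={T4,T6}
Step 17: wait(T5) -> count=0 queue=[T3,T2,T1,T7,T5] holders={T4,T6}
Step 18: signal(T4) -> count=0 queue=[T2,T1,T7,T5] holders={T3,T6}
Step 19: signal(T3) -> count=0 queue=[T1,T7,T5] holders={T2,T6}
Step 20: wait(T4) -> count=0 queue=[T1,T7,T5,T4] holders={T2,T6}
Final holders: {T2,T6} -> T2 in holders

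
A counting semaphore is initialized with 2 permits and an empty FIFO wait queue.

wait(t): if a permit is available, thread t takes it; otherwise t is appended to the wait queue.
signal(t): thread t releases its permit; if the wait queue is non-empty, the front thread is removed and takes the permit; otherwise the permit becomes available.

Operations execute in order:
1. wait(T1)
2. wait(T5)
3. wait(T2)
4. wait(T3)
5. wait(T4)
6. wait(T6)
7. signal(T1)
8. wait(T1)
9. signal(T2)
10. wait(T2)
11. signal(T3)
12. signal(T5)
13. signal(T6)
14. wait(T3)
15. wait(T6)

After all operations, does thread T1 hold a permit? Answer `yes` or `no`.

Answer: yes

Derivation:
Step 1: wait(T1) -> count=1 queue=[] holders={T1}
Step 2: wait(T5) -> count=0 queue=[] holders={T1,T5}
Step 3: wait(T2) -> count=0 queue=[T2] holders={T1,T5}
Step 4: wait(T3) -> count=0 queue=[T2,T3] holders={T1,T5}
Step 5: wait(T4) -> count=0 queue=[T2,T3,T4] holders={T1,T5}
Step 6: wait(T6) -> count=0 queue=[T2,T3,T4,T6] holders={T1,T5}
Step 7: signal(T1) -> count=0 queue=[T3,T4,T6] holders={T2,T5}
Step 8: wait(T1) -> count=0 queue=[T3,T4,T6,T1] holders={T2,T5}
Step 9: signal(T2) -> count=0 queue=[T4,T6,T1] holders={T3,T5}
Step 10: wait(T2) -> count=0 queue=[T4,T6,T1,T2] holders={T3,T5}
Step 11: signal(T3) -> count=0 queue=[T6,T1,T2] holders={T4,T5}
Step 12: signal(T5) -> count=0 queue=[T1,T2] holders={T4,T6}
Step 13: signal(T6) -> count=0 queue=[T2] holders={T1,T4}
Step 14: wait(T3) -> count=0 queue=[T2,T3] holders={T1,T4}
Step 15: wait(T6) -> count=0 queue=[T2,T3,T6] holders={T1,T4}
Final holders: {T1,T4} -> T1 in holders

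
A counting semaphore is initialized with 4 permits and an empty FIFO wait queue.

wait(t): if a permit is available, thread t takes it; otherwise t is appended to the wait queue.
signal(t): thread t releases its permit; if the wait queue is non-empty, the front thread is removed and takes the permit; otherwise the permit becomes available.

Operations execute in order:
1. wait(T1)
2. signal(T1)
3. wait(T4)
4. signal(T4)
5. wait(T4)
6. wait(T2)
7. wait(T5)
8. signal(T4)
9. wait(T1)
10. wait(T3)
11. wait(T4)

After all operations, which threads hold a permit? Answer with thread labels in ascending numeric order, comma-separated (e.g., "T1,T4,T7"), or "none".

Answer: T1,T2,T3,T5

Derivation:
Step 1: wait(T1) -> count=3 queue=[] holders={T1}
Step 2: signal(T1) -> count=4 queue=[] holders={none}
Step 3: wait(T4) -> count=3 queue=[] holders={T4}
Step 4: signal(T4) -> count=4 queue=[] holders={none}
Step 5: wait(T4) -> count=3 queue=[] holders={T4}
Step 6: wait(T2) -> count=2 queue=[] holders={T2,T4}
Step 7: wait(T5) -> count=1 queue=[] holders={T2,T4,T5}
Step 8: signal(T4) -> count=2 queue=[] holders={T2,T5}
Step 9: wait(T1) -> count=1 queue=[] holders={T1,T2,T5}
Step 10: wait(T3) -> count=0 queue=[] holders={T1,T2,T3,T5}
Step 11: wait(T4) -> count=0 queue=[T4] holders={T1,T2,T3,T5}
Final holders: T1,T2,T3,T5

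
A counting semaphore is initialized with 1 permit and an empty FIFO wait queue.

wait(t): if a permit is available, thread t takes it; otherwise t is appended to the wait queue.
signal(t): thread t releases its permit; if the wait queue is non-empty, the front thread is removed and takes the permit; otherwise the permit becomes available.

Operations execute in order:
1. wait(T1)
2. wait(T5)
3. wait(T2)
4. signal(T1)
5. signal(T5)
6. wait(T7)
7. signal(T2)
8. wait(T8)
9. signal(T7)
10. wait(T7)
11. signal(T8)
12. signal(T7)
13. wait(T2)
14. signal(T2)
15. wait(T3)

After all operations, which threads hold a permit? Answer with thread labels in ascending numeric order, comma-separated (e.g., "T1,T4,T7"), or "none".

Answer: T3

Derivation:
Step 1: wait(T1) -> count=0 queue=[] holders={T1}
Step 2: wait(T5) -> count=0 queue=[T5] holders={T1}
Step 3: wait(T2) -> count=0 queue=[T5,T2] holders={T1}
Step 4: signal(T1) -> count=0 queue=[T2] holders={T5}
Step 5: signal(T5) -> count=0 queue=[] holders={T2}
Step 6: wait(T7) -> count=0 queue=[T7] holders={T2}
Step 7: signal(T2) -> count=0 queue=[] holders={T7}
Step 8: wait(T8) -> count=0 queue=[T8] holders={T7}
Step 9: signal(T7) -> count=0 queue=[] holders={T8}
Step 10: wait(T7) -> count=0 queue=[T7] holders={T8}
Step 11: signal(T8) -> count=0 queue=[] holders={T7}
Step 12: signal(T7) -> count=1 queue=[] holders={none}
Step 13: wait(T2) -> count=0 queue=[] holders={T2}
Step 14: signal(T2) -> count=1 queue=[] holders={none}
Step 15: wait(T3) -> count=0 queue=[] holders={T3}
Final holders: T3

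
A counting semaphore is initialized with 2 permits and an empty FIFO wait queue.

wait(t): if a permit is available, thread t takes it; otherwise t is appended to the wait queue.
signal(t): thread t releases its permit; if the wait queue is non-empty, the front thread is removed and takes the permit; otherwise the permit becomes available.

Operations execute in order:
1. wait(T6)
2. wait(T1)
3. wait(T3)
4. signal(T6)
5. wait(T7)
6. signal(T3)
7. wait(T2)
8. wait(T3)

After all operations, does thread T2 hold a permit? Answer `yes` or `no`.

Step 1: wait(T6) -> count=1 queue=[] holders={T6}
Step 2: wait(T1) -> count=0 queue=[] holders={T1,T6}
Step 3: wait(T3) -> count=0 queue=[T3] holders={T1,T6}
Step 4: signal(T6) -> count=0 queue=[] holders={T1,T3}
Step 5: wait(T7) -> count=0 queue=[T7] holders={T1,T3}
Step 6: signal(T3) -> count=0 queue=[] holders={T1,T7}
Step 7: wait(T2) -> count=0 queue=[T2] holders={T1,T7}
Step 8: wait(T3) -> count=0 queue=[T2,T3] holders={T1,T7}
Final holders: {T1,T7} -> T2 not in holders

Answer: no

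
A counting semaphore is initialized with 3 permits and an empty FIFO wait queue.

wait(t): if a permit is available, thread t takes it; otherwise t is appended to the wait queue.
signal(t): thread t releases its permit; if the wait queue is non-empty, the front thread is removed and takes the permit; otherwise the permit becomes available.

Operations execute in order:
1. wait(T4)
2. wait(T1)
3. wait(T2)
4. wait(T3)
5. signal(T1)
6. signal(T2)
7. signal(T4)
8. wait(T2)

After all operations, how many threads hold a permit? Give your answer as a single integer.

Answer: 2

Derivation:
Step 1: wait(T4) -> count=2 queue=[] holders={T4}
Step 2: wait(T1) -> count=1 queue=[] holders={T1,T4}
Step 3: wait(T2) -> count=0 queue=[] holders={T1,T2,T4}
Step 4: wait(T3) -> count=0 queue=[T3] holders={T1,T2,T4}
Step 5: signal(T1) -> count=0 queue=[] holders={T2,T3,T4}
Step 6: signal(T2) -> count=1 queue=[] holders={T3,T4}
Step 7: signal(T4) -> count=2 queue=[] holders={T3}
Step 8: wait(T2) -> count=1 queue=[] holders={T2,T3}
Final holders: {T2,T3} -> 2 thread(s)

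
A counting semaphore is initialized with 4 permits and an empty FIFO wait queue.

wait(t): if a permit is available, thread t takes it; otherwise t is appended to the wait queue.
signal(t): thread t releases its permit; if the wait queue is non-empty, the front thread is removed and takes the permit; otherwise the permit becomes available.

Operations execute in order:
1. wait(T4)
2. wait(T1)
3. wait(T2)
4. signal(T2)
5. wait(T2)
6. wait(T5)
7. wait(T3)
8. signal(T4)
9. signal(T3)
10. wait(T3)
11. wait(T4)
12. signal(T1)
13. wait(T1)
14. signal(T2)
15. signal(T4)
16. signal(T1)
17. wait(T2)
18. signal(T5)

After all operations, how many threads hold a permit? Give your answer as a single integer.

Answer: 2

Derivation:
Step 1: wait(T4) -> count=3 queue=[] holders={T4}
Step 2: wait(T1) -> count=2 queue=[] holders={T1,T4}
Step 3: wait(T2) -> count=1 queue=[] holders={T1,T2,T4}
Step 4: signal(T2) -> count=2 queue=[] holders={T1,T4}
Step 5: wait(T2) -> count=1 queue=[] holders={T1,T2,T4}
Step 6: wait(T5) -> count=0 queue=[] holders={T1,T2,T4,T5}
Step 7: wait(T3) -> count=0 queue=[T3] holders={T1,T2,T4,T5}
Step 8: signal(T4) -> count=0 queue=[] holders={T1,T2,T3,T5}
Step 9: signal(T3) -> count=1 queue=[] holders={T1,T2,T5}
Step 10: wait(T3) -> count=0 queue=[] holders={T1,T2,T3,T5}
Step 11: wait(T4) -> count=0 queue=[T4] holders={T1,T2,T3,T5}
Step 12: signal(T1) -> count=0 queue=[] holders={T2,T3,T4,T5}
Step 13: wait(T1) -> count=0 queue=[T1] holders={T2,T3,T4,T5}
Step 14: signal(T2) -> count=0 queue=[] holders={T1,T3,T4,T5}
Step 15: signal(T4) -> count=1 queue=[] holders={T1,T3,T5}
Step 16: signal(T1) -> count=2 queue=[] holders={T3,T5}
Step 17: wait(T2) -> count=1 queue=[] holders={T2,T3,T5}
Step 18: signal(T5) -> count=2 queue=[] holders={T2,T3}
Final holders: {T2,T3} -> 2 thread(s)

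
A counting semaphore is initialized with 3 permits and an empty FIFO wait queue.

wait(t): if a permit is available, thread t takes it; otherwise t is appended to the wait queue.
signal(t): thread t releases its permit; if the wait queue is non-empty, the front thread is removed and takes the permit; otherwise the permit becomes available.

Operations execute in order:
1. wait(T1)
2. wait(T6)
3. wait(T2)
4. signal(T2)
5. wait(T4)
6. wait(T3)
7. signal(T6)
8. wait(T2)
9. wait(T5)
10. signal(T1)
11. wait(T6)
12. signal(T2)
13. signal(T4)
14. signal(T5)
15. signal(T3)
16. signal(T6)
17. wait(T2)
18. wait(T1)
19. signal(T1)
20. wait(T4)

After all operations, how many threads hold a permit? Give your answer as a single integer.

Step 1: wait(T1) -> count=2 queue=[] holders={T1}
Step 2: wait(T6) -> count=1 queue=[] holders={T1,T6}
Step 3: wait(T2) -> count=0 queue=[] holders={T1,T2,T6}
Step 4: signal(T2) -> count=1 queue=[] holders={T1,T6}
Step 5: wait(T4) -> count=0 queue=[] holders={T1,T4,T6}
Step 6: wait(T3) -> count=0 queue=[T3] holders={T1,T4,T6}
Step 7: signal(T6) -> count=0 queue=[] holders={T1,T3,T4}
Step 8: wait(T2) -> count=0 queue=[T2] holders={T1,T3,T4}
Step 9: wait(T5) -> count=0 queue=[T2,T5] holders={T1,T3,T4}
Step 10: signal(T1) -> count=0 queue=[T5] holders={T2,T3,T4}
Step 11: wait(T6) -> count=0 queue=[T5,T6] holders={T2,T3,T4}
Step 12: signal(T2) -> count=0 queue=[T6] holders={T3,T4,T5}
Step 13: signal(T4) -> count=0 queue=[] holders={T3,T5,T6}
Step 14: signal(T5) -> count=1 queue=[] holders={T3,T6}
Step 15: signal(T3) -> count=2 queue=[] holders={T6}
Step 16: signal(T6) -> count=3 queue=[] holders={none}
Step 17: wait(T2) -> count=2 queue=[] holders={T2}
Step 18: wait(T1) -> count=1 queue=[] holders={T1,T2}
Step 19: signal(T1) -> count=2 queue=[] holders={T2}
Step 20: wait(T4) -> count=1 queue=[] holders={T2,T4}
Final holders: {T2,T4} -> 2 thread(s)

Answer: 2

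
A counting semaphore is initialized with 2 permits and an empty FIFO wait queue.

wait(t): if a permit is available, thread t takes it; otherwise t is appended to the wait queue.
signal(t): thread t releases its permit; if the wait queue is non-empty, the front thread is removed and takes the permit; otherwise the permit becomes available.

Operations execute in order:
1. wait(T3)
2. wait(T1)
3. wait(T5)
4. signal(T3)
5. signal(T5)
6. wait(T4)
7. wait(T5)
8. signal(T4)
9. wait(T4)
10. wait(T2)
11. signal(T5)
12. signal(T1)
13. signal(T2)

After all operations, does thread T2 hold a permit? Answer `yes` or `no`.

Step 1: wait(T3) -> count=1 queue=[] holders={T3}
Step 2: wait(T1) -> count=0 queue=[] holders={T1,T3}
Step 3: wait(T5) -> count=0 queue=[T5] holders={T1,T3}
Step 4: signal(T3) -> count=0 queue=[] holders={T1,T5}
Step 5: signal(T5) -> count=1 queue=[] holders={T1}
Step 6: wait(T4) -> count=0 queue=[] holders={T1,T4}
Step 7: wait(T5) -> count=0 queue=[T5] holders={T1,T4}
Step 8: signal(T4) -> count=0 queue=[] holders={T1,T5}
Step 9: wait(T4) -> count=0 queue=[T4] holders={T1,T5}
Step 10: wait(T2) -> count=0 queue=[T4,T2] holders={T1,T5}
Step 11: signal(T5) -> count=0 queue=[T2] holders={T1,T4}
Step 12: signal(T1) -> count=0 queue=[] holders={T2,T4}
Step 13: signal(T2) -> count=1 queue=[] holders={T4}
Final holders: {T4} -> T2 not in holders

Answer: no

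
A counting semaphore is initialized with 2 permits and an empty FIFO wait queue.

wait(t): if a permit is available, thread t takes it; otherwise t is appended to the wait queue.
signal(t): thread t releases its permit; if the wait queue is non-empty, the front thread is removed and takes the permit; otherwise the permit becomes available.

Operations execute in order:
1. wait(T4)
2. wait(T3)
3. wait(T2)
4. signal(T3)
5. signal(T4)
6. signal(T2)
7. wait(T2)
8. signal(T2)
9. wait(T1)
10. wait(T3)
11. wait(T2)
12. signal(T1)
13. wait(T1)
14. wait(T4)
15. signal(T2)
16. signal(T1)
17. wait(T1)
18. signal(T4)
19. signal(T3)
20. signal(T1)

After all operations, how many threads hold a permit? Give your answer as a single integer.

Answer: 0

Derivation:
Step 1: wait(T4) -> count=1 queue=[] holders={T4}
Step 2: wait(T3) -> count=0 queue=[] holders={T3,T4}
Step 3: wait(T2) -> count=0 queue=[T2] holders={T3,T4}
Step 4: signal(T3) -> count=0 queue=[] holders={T2,T4}
Step 5: signal(T4) -> count=1 queue=[] holders={T2}
Step 6: signal(T2) -> count=2 queue=[] holders={none}
Step 7: wait(T2) -> count=1 queue=[] holders={T2}
Step 8: signal(T2) -> count=2 queue=[] holders={none}
Step 9: wait(T1) -> count=1 queue=[] holders={T1}
Step 10: wait(T3) -> count=0 queue=[] holders={T1,T3}
Step 11: wait(T2) -> count=0 queue=[T2] holders={T1,T3}
Step 12: signal(T1) -> count=0 queue=[] holders={T2,T3}
Step 13: wait(T1) -> count=0 queue=[T1] holders={T2,T3}
Step 14: wait(T4) -> count=0 queue=[T1,T4] holders={T2,T3}
Step 15: signal(T2) -> count=0 queue=[T4] holders={T1,T3}
Step 16: signal(T1) -> count=0 queue=[] holders={T3,T4}
Step 17: wait(T1) -> count=0 queue=[T1] holders={T3,T4}
Step 18: signal(T4) -> count=0 queue=[] holders={T1,T3}
Step 19: signal(T3) -> count=1 queue=[] holders={T1}
Step 20: signal(T1) -> count=2 queue=[] holders={none}
Final holders: {none} -> 0 thread(s)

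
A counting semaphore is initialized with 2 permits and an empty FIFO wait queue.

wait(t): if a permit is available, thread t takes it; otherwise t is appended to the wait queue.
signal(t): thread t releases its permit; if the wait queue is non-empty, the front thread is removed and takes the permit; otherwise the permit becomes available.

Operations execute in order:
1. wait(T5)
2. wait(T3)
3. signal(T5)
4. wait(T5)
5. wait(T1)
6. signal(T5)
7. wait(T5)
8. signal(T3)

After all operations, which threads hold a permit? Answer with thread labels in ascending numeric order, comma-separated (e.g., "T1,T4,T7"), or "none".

Step 1: wait(T5) -> count=1 queue=[] holders={T5}
Step 2: wait(T3) -> count=0 queue=[] holders={T3,T5}
Step 3: signal(T5) -> count=1 queue=[] holders={T3}
Step 4: wait(T5) -> count=0 queue=[] holders={T3,T5}
Step 5: wait(T1) -> count=0 queue=[T1] holders={T3,T5}
Step 6: signal(T5) -> count=0 queue=[] holders={T1,T3}
Step 7: wait(T5) -> count=0 queue=[T5] holders={T1,T3}
Step 8: signal(T3) -> count=0 queue=[] holders={T1,T5}
Final holders: T1,T5

Answer: T1,T5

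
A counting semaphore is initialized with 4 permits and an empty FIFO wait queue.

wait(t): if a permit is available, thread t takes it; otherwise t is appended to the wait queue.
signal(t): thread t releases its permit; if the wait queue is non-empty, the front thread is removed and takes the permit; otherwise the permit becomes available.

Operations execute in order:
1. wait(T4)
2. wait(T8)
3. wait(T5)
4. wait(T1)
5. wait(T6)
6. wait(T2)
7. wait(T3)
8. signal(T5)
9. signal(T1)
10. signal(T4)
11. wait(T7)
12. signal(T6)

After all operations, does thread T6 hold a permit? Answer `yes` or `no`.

Step 1: wait(T4) -> count=3 queue=[] holders={T4}
Step 2: wait(T8) -> count=2 queue=[] holders={T4,T8}
Step 3: wait(T5) -> count=1 queue=[] holders={T4,T5,T8}
Step 4: wait(T1) -> count=0 queue=[] holders={T1,T4,T5,T8}
Step 5: wait(T6) -> count=0 queue=[T6] holders={T1,T4,T5,T8}
Step 6: wait(T2) -> count=0 queue=[T6,T2] holders={T1,T4,T5,T8}
Step 7: wait(T3) -> count=0 queue=[T6,T2,T3] holders={T1,T4,T5,T8}
Step 8: signal(T5) -> count=0 queue=[T2,T3] holders={T1,T4,T6,T8}
Step 9: signal(T1) -> count=0 queue=[T3] holders={T2,T4,T6,T8}
Step 10: signal(T4) -> count=0 queue=[] holders={T2,T3,T6,T8}
Step 11: wait(T7) -> count=0 queue=[T7] holders={T2,T3,T6,T8}
Step 12: signal(T6) -> count=0 queue=[] holders={T2,T3,T7,T8}
Final holders: {T2,T3,T7,T8} -> T6 not in holders

Answer: no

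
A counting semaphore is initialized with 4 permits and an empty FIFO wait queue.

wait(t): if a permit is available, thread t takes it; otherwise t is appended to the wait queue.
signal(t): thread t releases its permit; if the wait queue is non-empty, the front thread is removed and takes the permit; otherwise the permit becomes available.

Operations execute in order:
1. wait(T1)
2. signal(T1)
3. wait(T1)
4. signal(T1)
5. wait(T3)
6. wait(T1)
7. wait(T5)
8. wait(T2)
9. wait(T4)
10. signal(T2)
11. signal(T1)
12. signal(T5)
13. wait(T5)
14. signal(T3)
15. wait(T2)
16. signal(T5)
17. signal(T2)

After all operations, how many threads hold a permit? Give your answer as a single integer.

Step 1: wait(T1) -> count=3 queue=[] holders={T1}
Step 2: signal(T1) -> count=4 queue=[] holders={none}
Step 3: wait(T1) -> count=3 queue=[] holders={T1}
Step 4: signal(T1) -> count=4 queue=[] holders={none}
Step 5: wait(T3) -> count=3 queue=[] holders={T3}
Step 6: wait(T1) -> count=2 queue=[] holders={T1,T3}
Step 7: wait(T5) -> count=1 queue=[] holders={T1,T3,T5}
Step 8: wait(T2) -> count=0 queue=[] holders={T1,T2,T3,T5}
Step 9: wait(T4) -> count=0 queue=[T4] holders={T1,T2,T3,T5}
Step 10: signal(T2) -> count=0 queue=[] holders={T1,T3,T4,T5}
Step 11: signal(T1) -> count=1 queue=[] holders={T3,T4,T5}
Step 12: signal(T5) -> count=2 queue=[] holders={T3,T4}
Step 13: wait(T5) -> count=1 queue=[] holders={T3,T4,T5}
Step 14: signal(T3) -> count=2 queue=[] holders={T4,T5}
Step 15: wait(T2) -> count=1 queue=[] holders={T2,T4,T5}
Step 16: signal(T5) -> count=2 queue=[] holders={T2,T4}
Step 17: signal(T2) -> count=3 queue=[] holders={T4}
Final holders: {T4} -> 1 thread(s)

Answer: 1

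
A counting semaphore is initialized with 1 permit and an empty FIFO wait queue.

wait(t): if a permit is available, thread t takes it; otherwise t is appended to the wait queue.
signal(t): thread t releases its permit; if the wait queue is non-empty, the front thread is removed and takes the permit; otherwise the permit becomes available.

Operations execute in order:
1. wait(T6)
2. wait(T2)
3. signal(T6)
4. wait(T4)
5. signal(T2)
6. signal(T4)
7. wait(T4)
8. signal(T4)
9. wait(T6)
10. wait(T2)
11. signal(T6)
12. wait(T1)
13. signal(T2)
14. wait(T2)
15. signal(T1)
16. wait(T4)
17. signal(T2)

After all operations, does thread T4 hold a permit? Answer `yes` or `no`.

Answer: yes

Derivation:
Step 1: wait(T6) -> count=0 queue=[] holders={T6}
Step 2: wait(T2) -> count=0 queue=[T2] holders={T6}
Step 3: signal(T6) -> count=0 queue=[] holders={T2}
Step 4: wait(T4) -> count=0 queue=[T4] holders={T2}
Step 5: signal(T2) -> count=0 queue=[] holders={T4}
Step 6: signal(T4) -> count=1 queue=[] holders={none}
Step 7: wait(T4) -> count=0 queue=[] holders={T4}
Step 8: signal(T4) -> count=1 queue=[] holders={none}
Step 9: wait(T6) -> count=0 queue=[] holders={T6}
Step 10: wait(T2) -> count=0 queue=[T2] holders={T6}
Step 11: signal(T6) -> count=0 queue=[] holders={T2}
Step 12: wait(T1) -> count=0 queue=[T1] holders={T2}
Step 13: signal(T2) -> count=0 queue=[] holders={T1}
Step 14: wait(T2) -> count=0 queue=[T2] holders={T1}
Step 15: signal(T1) -> count=0 queue=[] holders={T2}
Step 16: wait(T4) -> count=0 queue=[T4] holders={T2}
Step 17: signal(T2) -> count=0 queue=[] holders={T4}
Final holders: {T4} -> T4 in holders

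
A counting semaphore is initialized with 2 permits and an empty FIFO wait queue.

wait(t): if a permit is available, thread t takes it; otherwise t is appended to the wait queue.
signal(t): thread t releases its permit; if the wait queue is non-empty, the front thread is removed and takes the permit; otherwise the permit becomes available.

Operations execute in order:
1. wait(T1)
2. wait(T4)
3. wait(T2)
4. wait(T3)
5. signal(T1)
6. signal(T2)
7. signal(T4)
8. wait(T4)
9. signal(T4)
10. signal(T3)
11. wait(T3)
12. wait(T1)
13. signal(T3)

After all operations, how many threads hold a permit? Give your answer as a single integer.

Answer: 1

Derivation:
Step 1: wait(T1) -> count=1 queue=[] holders={T1}
Step 2: wait(T4) -> count=0 queue=[] holders={T1,T4}
Step 3: wait(T2) -> count=0 queue=[T2] holders={T1,T4}
Step 4: wait(T3) -> count=0 queue=[T2,T3] holders={T1,T4}
Step 5: signal(T1) -> count=0 queue=[T3] holders={T2,T4}
Step 6: signal(T2) -> count=0 queue=[] holders={T3,T4}
Step 7: signal(T4) -> count=1 queue=[] holders={T3}
Step 8: wait(T4) -> count=0 queue=[] holders={T3,T4}
Step 9: signal(T4) -> count=1 queue=[] holders={T3}
Step 10: signal(T3) -> count=2 queue=[] holders={none}
Step 11: wait(T3) -> count=1 queue=[] holders={T3}
Step 12: wait(T1) -> count=0 queue=[] holders={T1,T3}
Step 13: signal(T3) -> count=1 queue=[] holders={T1}
Final holders: {T1} -> 1 thread(s)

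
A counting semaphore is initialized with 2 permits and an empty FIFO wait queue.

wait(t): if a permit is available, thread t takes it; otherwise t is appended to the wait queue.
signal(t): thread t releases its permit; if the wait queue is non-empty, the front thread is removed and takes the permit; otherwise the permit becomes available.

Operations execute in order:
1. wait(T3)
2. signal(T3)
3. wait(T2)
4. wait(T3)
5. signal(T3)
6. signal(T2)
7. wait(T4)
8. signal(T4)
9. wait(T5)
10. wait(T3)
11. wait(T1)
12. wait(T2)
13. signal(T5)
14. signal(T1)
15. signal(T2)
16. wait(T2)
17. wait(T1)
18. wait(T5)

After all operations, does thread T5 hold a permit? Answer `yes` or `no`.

Answer: no

Derivation:
Step 1: wait(T3) -> count=1 queue=[] holders={T3}
Step 2: signal(T3) -> count=2 queue=[] holders={none}
Step 3: wait(T2) -> count=1 queue=[] holders={T2}
Step 4: wait(T3) -> count=0 queue=[] holders={T2,T3}
Step 5: signal(T3) -> count=1 queue=[] holders={T2}
Step 6: signal(T2) -> count=2 queue=[] holders={none}
Step 7: wait(T4) -> count=1 queue=[] holders={T4}
Step 8: signal(T4) -> count=2 queue=[] holders={none}
Step 9: wait(T5) -> count=1 queue=[] holders={T5}
Step 10: wait(T3) -> count=0 queue=[] holders={T3,T5}
Step 11: wait(T1) -> count=0 queue=[T1] holders={T3,T5}
Step 12: wait(T2) -> count=0 queue=[T1,T2] holders={T3,T5}
Step 13: signal(T5) -> count=0 queue=[T2] holders={T1,T3}
Step 14: signal(T1) -> count=0 queue=[] holders={T2,T3}
Step 15: signal(T2) -> count=1 queue=[] holders={T3}
Step 16: wait(T2) -> count=0 queue=[] holders={T2,T3}
Step 17: wait(T1) -> count=0 queue=[T1] holders={T2,T3}
Step 18: wait(T5) -> count=0 queue=[T1,T5] holders={T2,T3}
Final holders: {T2,T3} -> T5 not in holders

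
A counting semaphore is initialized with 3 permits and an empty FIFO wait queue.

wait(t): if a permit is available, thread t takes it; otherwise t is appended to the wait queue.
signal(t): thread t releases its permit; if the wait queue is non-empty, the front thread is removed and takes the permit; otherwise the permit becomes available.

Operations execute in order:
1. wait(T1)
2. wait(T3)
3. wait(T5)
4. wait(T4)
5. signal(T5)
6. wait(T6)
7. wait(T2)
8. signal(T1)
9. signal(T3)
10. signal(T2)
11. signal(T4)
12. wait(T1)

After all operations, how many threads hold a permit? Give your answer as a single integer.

Answer: 2

Derivation:
Step 1: wait(T1) -> count=2 queue=[] holders={T1}
Step 2: wait(T3) -> count=1 queue=[] holders={T1,T3}
Step 3: wait(T5) -> count=0 queue=[] holders={T1,T3,T5}
Step 4: wait(T4) -> count=0 queue=[T4] holders={T1,T3,T5}
Step 5: signal(T5) -> count=0 queue=[] holders={T1,T3,T4}
Step 6: wait(T6) -> count=0 queue=[T6] holders={T1,T3,T4}
Step 7: wait(T2) -> count=0 queue=[T6,T2] holders={T1,T3,T4}
Step 8: signal(T1) -> count=0 queue=[T2] holders={T3,T4,T6}
Step 9: signal(T3) -> count=0 queue=[] holders={T2,T4,T6}
Step 10: signal(T2) -> count=1 queue=[] holders={T4,T6}
Step 11: signal(T4) -> count=2 queue=[] holders={T6}
Step 12: wait(T1) -> count=1 queue=[] holders={T1,T6}
Final holders: {T1,T6} -> 2 thread(s)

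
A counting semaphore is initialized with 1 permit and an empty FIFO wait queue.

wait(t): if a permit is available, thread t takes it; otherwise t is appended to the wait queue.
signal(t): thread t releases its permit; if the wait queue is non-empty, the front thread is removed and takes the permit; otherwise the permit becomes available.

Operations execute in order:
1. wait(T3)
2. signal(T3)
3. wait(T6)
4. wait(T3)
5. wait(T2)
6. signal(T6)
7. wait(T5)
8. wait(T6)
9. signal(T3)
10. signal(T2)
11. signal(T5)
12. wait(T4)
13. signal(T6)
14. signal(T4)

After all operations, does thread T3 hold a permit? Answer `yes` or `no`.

Answer: no

Derivation:
Step 1: wait(T3) -> count=0 queue=[] holders={T3}
Step 2: signal(T3) -> count=1 queue=[] holders={none}
Step 3: wait(T6) -> count=0 queue=[] holders={T6}
Step 4: wait(T3) -> count=0 queue=[T3] holders={T6}
Step 5: wait(T2) -> count=0 queue=[T3,T2] holders={T6}
Step 6: signal(T6) -> count=0 queue=[T2] holders={T3}
Step 7: wait(T5) -> count=0 queue=[T2,T5] holders={T3}
Step 8: wait(T6) -> count=0 queue=[T2,T5,T6] holders={T3}
Step 9: signal(T3) -> count=0 queue=[T5,T6] holders={T2}
Step 10: signal(T2) -> count=0 queue=[T6] holders={T5}
Step 11: signal(T5) -> count=0 queue=[] holders={T6}
Step 12: wait(T4) -> count=0 queue=[T4] holders={T6}
Step 13: signal(T6) -> count=0 queue=[] holders={T4}
Step 14: signal(T4) -> count=1 queue=[] holders={none}
Final holders: {none} -> T3 not in holders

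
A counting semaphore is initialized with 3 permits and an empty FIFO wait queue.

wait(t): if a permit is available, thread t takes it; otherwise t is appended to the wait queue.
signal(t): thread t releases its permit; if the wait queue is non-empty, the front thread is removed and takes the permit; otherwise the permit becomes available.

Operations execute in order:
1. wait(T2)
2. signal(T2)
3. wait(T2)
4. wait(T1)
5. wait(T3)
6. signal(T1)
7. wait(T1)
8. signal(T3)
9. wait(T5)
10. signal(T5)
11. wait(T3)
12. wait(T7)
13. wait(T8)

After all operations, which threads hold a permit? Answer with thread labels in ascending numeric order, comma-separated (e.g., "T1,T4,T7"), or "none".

Step 1: wait(T2) -> count=2 queue=[] holders={T2}
Step 2: signal(T2) -> count=3 queue=[] holders={none}
Step 3: wait(T2) -> count=2 queue=[] holders={T2}
Step 4: wait(T1) -> count=1 queue=[] holders={T1,T2}
Step 5: wait(T3) -> count=0 queue=[] holders={T1,T2,T3}
Step 6: signal(T1) -> count=1 queue=[] holders={T2,T3}
Step 7: wait(T1) -> count=0 queue=[] holders={T1,T2,T3}
Step 8: signal(T3) -> count=1 queue=[] holders={T1,T2}
Step 9: wait(T5) -> count=0 queue=[] holders={T1,T2,T5}
Step 10: signal(T5) -> count=1 queue=[] holders={T1,T2}
Step 11: wait(T3) -> count=0 queue=[] holders={T1,T2,T3}
Step 12: wait(T7) -> count=0 queue=[T7] holders={T1,T2,T3}
Step 13: wait(T8) -> count=0 queue=[T7,T8] holders={T1,T2,T3}
Final holders: T1,T2,T3

Answer: T1,T2,T3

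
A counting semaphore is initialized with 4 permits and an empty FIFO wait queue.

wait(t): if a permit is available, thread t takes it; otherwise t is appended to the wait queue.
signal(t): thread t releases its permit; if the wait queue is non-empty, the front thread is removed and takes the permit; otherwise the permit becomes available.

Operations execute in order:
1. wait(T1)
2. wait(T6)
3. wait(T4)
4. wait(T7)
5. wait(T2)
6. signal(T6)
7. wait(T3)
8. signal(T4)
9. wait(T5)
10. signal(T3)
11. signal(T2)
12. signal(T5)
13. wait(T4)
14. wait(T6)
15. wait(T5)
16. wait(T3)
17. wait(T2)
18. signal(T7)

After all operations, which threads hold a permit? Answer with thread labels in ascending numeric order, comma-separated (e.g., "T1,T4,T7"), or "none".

Step 1: wait(T1) -> count=3 queue=[] holders={T1}
Step 2: wait(T6) -> count=2 queue=[] holders={T1,T6}
Step 3: wait(T4) -> count=1 queue=[] holders={T1,T4,T6}
Step 4: wait(T7) -> count=0 queue=[] holders={T1,T4,T6,T7}
Step 5: wait(T2) -> count=0 queue=[T2] holders={T1,T4,T6,T7}
Step 6: signal(T6) -> count=0 queue=[] holders={T1,T2,T4,T7}
Step 7: wait(T3) -> count=0 queue=[T3] holders={T1,T2,T4,T7}
Step 8: signal(T4) -> count=0 queue=[] holders={T1,T2,T3,T7}
Step 9: wait(T5) -> count=0 queue=[T5] holders={T1,T2,T3,T7}
Step 10: signal(T3) -> count=0 queue=[] holders={T1,T2,T5,T7}
Step 11: signal(T2) -> count=1 queue=[] holders={T1,T5,T7}
Step 12: signal(T5) -> count=2 queue=[] holders={T1,T7}
Step 13: wait(T4) -> count=1 queue=[] holders={T1,T4,T7}
Step 14: wait(T6) -> count=0 queue=[] holders={T1,T4,T6,T7}
Step 15: wait(T5) -> count=0 queue=[T5] holders={T1,T4,T6,T7}
Step 16: wait(T3) -> count=0 queue=[T5,T3] holders={T1,T4,T6,T7}
Step 17: wait(T2) -> count=0 queue=[T5,T3,T2] holders={T1,T4,T6,T7}
Step 18: signal(T7) -> count=0 queue=[T3,T2] holders={T1,T4,T5,T6}
Final holders: T1,T4,T5,T6

Answer: T1,T4,T5,T6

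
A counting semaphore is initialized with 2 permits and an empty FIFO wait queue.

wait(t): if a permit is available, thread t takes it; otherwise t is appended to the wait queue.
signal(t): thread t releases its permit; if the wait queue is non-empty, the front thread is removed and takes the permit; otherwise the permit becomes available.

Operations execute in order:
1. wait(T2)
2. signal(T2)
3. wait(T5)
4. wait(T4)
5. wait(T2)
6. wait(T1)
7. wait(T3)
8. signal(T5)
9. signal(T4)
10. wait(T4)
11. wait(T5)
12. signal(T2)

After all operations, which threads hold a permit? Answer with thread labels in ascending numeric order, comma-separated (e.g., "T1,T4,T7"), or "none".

Step 1: wait(T2) -> count=1 queue=[] holders={T2}
Step 2: signal(T2) -> count=2 queue=[] holders={none}
Step 3: wait(T5) -> count=1 queue=[] holders={T5}
Step 4: wait(T4) -> count=0 queue=[] holders={T4,T5}
Step 5: wait(T2) -> count=0 queue=[T2] holders={T4,T5}
Step 6: wait(T1) -> count=0 queue=[T2,T1] holders={T4,T5}
Step 7: wait(T3) -> count=0 queue=[T2,T1,T3] holders={T4,T5}
Step 8: signal(T5) -> count=0 queue=[T1,T3] holders={T2,T4}
Step 9: signal(T4) -> count=0 queue=[T3] holders={T1,T2}
Step 10: wait(T4) -> count=0 queue=[T3,T4] holders={T1,T2}
Step 11: wait(T5) -> count=0 queue=[T3,T4,T5] holders={T1,T2}
Step 12: signal(T2) -> count=0 queue=[T4,T5] holders={T1,T3}
Final holders: T1,T3

Answer: T1,T3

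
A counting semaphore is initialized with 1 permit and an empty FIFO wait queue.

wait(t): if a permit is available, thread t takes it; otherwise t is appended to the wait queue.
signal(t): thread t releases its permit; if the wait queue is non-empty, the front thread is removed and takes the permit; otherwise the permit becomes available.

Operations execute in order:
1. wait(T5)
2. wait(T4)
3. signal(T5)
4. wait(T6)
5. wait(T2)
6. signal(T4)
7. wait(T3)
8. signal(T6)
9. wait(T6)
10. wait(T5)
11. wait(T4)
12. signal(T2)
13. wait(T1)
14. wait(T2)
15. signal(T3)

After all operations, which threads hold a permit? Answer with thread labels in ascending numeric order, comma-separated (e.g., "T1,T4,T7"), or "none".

Step 1: wait(T5) -> count=0 queue=[] holders={T5}
Step 2: wait(T4) -> count=0 queue=[T4] holders={T5}
Step 3: signal(T5) -> count=0 queue=[] holders={T4}
Step 4: wait(T6) -> count=0 queue=[T6] holders={T4}
Step 5: wait(T2) -> count=0 queue=[T6,T2] holders={T4}
Step 6: signal(T4) -> count=0 queue=[T2] holders={T6}
Step 7: wait(T3) -> count=0 queue=[T2,T3] holders={T6}
Step 8: signal(T6) -> count=0 queue=[T3] holders={T2}
Step 9: wait(T6) -> count=0 queue=[T3,T6] holders={T2}
Step 10: wait(T5) -> count=0 queue=[T3,T6,T5] holders={T2}
Step 11: wait(T4) -> count=0 queue=[T3,T6,T5,T4] holders={T2}
Step 12: signal(T2) -> count=0 queue=[T6,T5,T4] holders={T3}
Step 13: wait(T1) -> count=0 queue=[T6,T5,T4,T1] holders={T3}
Step 14: wait(T2) -> count=0 queue=[T6,T5,T4,T1,T2] holders={T3}
Step 15: signal(T3) -> count=0 queue=[T5,T4,T1,T2] holders={T6}
Final holders: T6

Answer: T6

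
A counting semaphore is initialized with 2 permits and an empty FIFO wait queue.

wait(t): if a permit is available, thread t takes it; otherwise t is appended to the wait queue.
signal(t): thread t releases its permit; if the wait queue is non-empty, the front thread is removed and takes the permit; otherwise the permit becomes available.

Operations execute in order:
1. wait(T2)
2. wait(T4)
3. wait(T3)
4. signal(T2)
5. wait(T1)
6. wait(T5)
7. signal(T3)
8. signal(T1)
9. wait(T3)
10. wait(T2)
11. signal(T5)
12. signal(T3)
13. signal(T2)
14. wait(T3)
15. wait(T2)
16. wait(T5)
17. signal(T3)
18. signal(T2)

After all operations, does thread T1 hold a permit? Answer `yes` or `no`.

Step 1: wait(T2) -> count=1 queue=[] holders={T2}
Step 2: wait(T4) -> count=0 queue=[] holders={T2,T4}
Step 3: wait(T3) -> count=0 queue=[T3] holders={T2,T4}
Step 4: signal(T2) -> count=0 queue=[] holders={T3,T4}
Step 5: wait(T1) -> count=0 queue=[T1] holders={T3,T4}
Step 6: wait(T5) -> count=0 queue=[T1,T5] holders={T3,T4}
Step 7: signal(T3) -> count=0 queue=[T5] holders={T1,T4}
Step 8: signal(T1) -> count=0 queue=[] holders={T4,T5}
Step 9: wait(T3) -> count=0 queue=[T3] holders={T4,T5}
Step 10: wait(T2) -> count=0 queue=[T3,T2] holders={T4,T5}
Step 11: signal(T5) -> count=0 queue=[T2] holders={T3,T4}
Step 12: signal(T3) -> count=0 queue=[] holders={T2,T4}
Step 13: signal(T2) -> count=1 queue=[] holders={T4}
Step 14: wait(T3) -> count=0 queue=[] holders={T3,T4}
Step 15: wait(T2) -> count=0 queue=[T2] holders={T3,T4}
Step 16: wait(T5) -> count=0 queue=[T2,T5] holders={T3,T4}
Step 17: signal(T3) -> count=0 queue=[T5] holders={T2,T4}
Step 18: signal(T2) -> count=0 queue=[] holders={T4,T5}
Final holders: {T4,T5} -> T1 not in holders

Answer: no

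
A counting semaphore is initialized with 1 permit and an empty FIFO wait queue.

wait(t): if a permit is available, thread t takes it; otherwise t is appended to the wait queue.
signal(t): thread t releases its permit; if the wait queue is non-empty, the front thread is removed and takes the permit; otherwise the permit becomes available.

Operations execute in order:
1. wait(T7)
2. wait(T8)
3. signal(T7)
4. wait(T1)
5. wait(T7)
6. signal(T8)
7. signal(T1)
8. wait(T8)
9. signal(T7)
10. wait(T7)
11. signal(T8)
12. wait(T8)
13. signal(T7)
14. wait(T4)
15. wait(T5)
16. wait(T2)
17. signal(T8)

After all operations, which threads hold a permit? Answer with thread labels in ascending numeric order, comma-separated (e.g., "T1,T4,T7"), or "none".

Answer: T4

Derivation:
Step 1: wait(T7) -> count=0 queue=[] holders={T7}
Step 2: wait(T8) -> count=0 queue=[T8] holders={T7}
Step 3: signal(T7) -> count=0 queue=[] holders={T8}
Step 4: wait(T1) -> count=0 queue=[T1] holders={T8}
Step 5: wait(T7) -> count=0 queue=[T1,T7] holders={T8}
Step 6: signal(T8) -> count=0 queue=[T7] holders={T1}
Step 7: signal(T1) -> count=0 queue=[] holders={T7}
Step 8: wait(T8) -> count=0 queue=[T8] holders={T7}
Step 9: signal(T7) -> count=0 queue=[] holders={T8}
Step 10: wait(T7) -> count=0 queue=[T7] holders={T8}
Step 11: signal(T8) -> count=0 queue=[] holders={T7}
Step 12: wait(T8) -> count=0 queue=[T8] holders={T7}
Step 13: signal(T7) -> count=0 queue=[] holders={T8}
Step 14: wait(T4) -> count=0 queue=[T4] holders={T8}
Step 15: wait(T5) -> count=0 queue=[T4,T5] holders={T8}
Step 16: wait(T2) -> count=0 queue=[T4,T5,T2] holders={T8}
Step 17: signal(T8) -> count=0 queue=[T5,T2] holders={T4}
Final holders: T4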